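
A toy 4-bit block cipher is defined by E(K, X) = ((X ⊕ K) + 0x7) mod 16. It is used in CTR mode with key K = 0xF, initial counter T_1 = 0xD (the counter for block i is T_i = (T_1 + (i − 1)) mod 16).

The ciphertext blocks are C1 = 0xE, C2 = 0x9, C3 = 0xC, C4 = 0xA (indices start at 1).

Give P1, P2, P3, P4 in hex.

CTR decryption: S_i = E(K, T_i) where T_i is the counter for block i; P_i = C_i ⊕ S_i.
P1: T = 0xD, S = E(K, T) = 0x9; 0xE ⊕ 0x9 = 0x7.
P2: T = 0xE, S = E(K, T) = 0x8; 0x9 ⊕ 0x8 = 0x1.
P3: T = 0xF, S = E(K, T) = 0x7; 0xC ⊕ 0x7 = 0xB.
P4: T = 0x0, S = E(K, T) = 0x6; 0xA ⊕ 0x6 = 0xC.

P1 = 0x7, P2 = 0x1, P3 = 0xB, P4 = 0xC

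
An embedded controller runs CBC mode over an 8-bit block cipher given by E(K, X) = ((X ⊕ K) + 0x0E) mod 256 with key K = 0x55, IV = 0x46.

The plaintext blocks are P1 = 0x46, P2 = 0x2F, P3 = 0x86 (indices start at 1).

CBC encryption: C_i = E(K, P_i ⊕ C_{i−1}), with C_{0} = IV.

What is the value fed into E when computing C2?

0x4C

C1: P1 ⊕ 0x46 = 0x00; E(K, 0x00) = 0x63.
C2: P2 ⊕ 0x63 = 0x4C; E(K, 0x4C) = 0x27.
So the input to E for block 2 is 0x4C.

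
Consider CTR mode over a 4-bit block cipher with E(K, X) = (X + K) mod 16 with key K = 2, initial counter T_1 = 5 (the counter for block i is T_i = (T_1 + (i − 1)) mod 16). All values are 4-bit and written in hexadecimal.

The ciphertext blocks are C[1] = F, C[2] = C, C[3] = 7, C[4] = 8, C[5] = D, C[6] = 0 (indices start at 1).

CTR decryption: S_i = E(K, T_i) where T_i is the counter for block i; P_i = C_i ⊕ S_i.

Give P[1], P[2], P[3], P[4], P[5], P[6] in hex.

P[1]: T = 5, S = E(K, T) = 7; F ⊕ 7 = 8.
P[2]: T = 6, S = E(K, T) = 8; C ⊕ 8 = 4.
P[3]: T = 7, S = E(K, T) = 9; 7 ⊕ 9 = E.
P[4]: T = 8, S = E(K, T) = A; 8 ⊕ A = 2.
P[5]: T = 9, S = E(K, T) = B; D ⊕ B = 6.
P[6]: T = A, S = E(K, T) = C; 0 ⊕ C = C.

P[1] = 8, P[2] = 4, P[3] = E, P[4] = 2, P[5] = 6, P[6] = C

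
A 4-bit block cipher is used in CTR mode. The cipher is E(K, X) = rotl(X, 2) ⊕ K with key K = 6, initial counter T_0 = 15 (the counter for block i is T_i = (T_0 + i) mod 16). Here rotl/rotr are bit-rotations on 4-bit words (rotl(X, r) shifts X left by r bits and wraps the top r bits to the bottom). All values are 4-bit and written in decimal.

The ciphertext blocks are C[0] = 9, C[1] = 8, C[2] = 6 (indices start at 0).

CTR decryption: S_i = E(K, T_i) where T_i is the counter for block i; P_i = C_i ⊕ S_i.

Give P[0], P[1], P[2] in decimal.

P[0]: T = 15, S = E(K, T) = 9; 9 ⊕ 9 = 0.
P[1]: T = 0, S = E(K, T) = 6; 8 ⊕ 6 = 14.
P[2]: T = 1, S = E(K, T) = 2; 6 ⊕ 2 = 4.

P[0] = 0, P[1] = 14, P[2] = 4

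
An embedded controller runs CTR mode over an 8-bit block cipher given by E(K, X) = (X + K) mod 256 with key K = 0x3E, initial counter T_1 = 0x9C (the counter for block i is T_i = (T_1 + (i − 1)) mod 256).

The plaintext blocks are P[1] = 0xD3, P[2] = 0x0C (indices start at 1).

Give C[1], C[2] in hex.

C[1] = 0x09, C[2] = 0xD7

CTR encryption: S_i = E(K, T_i) where T_i is the counter for block i; C_i = P_i ⊕ S_i.
C[1]: T = 0x9C, S = E(K, T) = 0xDA; 0xD3 ⊕ 0xDA = 0x09.
C[2]: T = 0x9D, S = E(K, T) = 0xDB; 0x0C ⊕ 0xDB = 0xD7.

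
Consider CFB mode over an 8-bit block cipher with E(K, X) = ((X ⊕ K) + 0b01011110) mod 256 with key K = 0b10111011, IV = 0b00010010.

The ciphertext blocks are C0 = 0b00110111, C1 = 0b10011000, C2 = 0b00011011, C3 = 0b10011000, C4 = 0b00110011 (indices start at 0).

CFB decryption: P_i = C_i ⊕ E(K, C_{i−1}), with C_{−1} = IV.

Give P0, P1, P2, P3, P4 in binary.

P0: E(K, 0b00010010) = 0b00000111; 0b00110111 ⊕ 0b00000111 = 0b00110000.
P1: E(K, 0b00110111) = 0b11101010; 0b10011000 ⊕ 0b11101010 = 0b01110010.
P2: E(K, 0b10011000) = 0b10000001; 0b00011011 ⊕ 0b10000001 = 0b10011010.
P3: E(K, 0b00011011) = 0b11111110; 0b10011000 ⊕ 0b11111110 = 0b01100110.
P4: E(K, 0b10011000) = 0b10000001; 0b00110011 ⊕ 0b10000001 = 0b10110010.

P0 = 0b00110000, P1 = 0b01110010, P2 = 0b10011010, P3 = 0b01100110, P4 = 0b10110010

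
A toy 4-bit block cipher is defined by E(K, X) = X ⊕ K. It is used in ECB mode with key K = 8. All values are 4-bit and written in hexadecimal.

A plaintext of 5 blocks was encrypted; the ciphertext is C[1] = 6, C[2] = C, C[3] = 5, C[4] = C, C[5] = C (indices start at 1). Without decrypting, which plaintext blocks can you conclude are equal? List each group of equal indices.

P[2] = P[4] = P[5]

ECB encrypts each block independently with the same key, so equal ciphertext blocks imply equal plaintext blocks.
C[2] = C[4] = C[5] = C, so P[2] = P[4] = P[5].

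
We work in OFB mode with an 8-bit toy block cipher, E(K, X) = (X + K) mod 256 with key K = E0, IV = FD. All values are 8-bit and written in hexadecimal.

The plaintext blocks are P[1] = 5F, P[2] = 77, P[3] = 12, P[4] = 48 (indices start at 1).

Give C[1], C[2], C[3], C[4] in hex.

C[1] = 82, C[2] = CA, C[3] = 8F, C[4] = 35

OFB encryption: S_i = E(K, S_{i−1}) with S_{0} = IV; C_i = P_i ⊕ S_i.
C[1]: S = E(K, FD) = DD; 5F ⊕ DD = 82.
C[2]: S = E(K, DD) = BD; 77 ⊕ BD = CA.
C[3]: S = E(K, BD) = 9D; 12 ⊕ 9D = 8F.
C[4]: S = E(K, 9D) = 7D; 48 ⊕ 7D = 35.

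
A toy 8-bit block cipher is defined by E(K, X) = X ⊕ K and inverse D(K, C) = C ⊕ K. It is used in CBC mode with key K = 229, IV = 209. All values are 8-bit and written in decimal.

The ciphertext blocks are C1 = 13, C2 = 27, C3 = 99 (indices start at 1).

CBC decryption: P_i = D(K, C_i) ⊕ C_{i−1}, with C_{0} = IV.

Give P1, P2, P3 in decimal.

P1: D(K, 13) = 232; 232 ⊕ 209 = 57.
P2: D(K, 27) = 254; 254 ⊕ 13 = 243.
P3: D(K, 99) = 134; 134 ⊕ 27 = 157.

P1 = 57, P2 = 243, P3 = 157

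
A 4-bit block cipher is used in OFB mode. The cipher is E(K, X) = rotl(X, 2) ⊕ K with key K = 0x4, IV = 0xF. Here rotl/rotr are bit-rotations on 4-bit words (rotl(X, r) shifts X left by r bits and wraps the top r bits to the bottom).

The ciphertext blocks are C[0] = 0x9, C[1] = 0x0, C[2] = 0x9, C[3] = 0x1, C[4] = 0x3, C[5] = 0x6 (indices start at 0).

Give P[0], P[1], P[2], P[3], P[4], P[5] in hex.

OFB decryption: S_i = E(K, S_{i−1}) with S_{−1} = IV; P_i = C_i ⊕ S_i.
P[0]: S = E(K, 0xF) = 0xB; 0x9 ⊕ 0xB = 0x2.
P[1]: S = E(K, 0xB) = 0xA; 0x0 ⊕ 0xA = 0xA.
P[2]: S = E(K, 0xA) = 0xE; 0x9 ⊕ 0xE = 0x7.
P[3]: S = E(K, 0xE) = 0xF; 0x1 ⊕ 0xF = 0xE.
P[4]: S = E(K, 0xF) = 0xB; 0x3 ⊕ 0xB = 0x8.
P[5]: S = E(K, 0xB) = 0xA; 0x6 ⊕ 0xA = 0xC.

P[0] = 0x2, P[1] = 0xA, P[2] = 0x7, P[3] = 0xE, P[4] = 0x8, P[5] = 0xC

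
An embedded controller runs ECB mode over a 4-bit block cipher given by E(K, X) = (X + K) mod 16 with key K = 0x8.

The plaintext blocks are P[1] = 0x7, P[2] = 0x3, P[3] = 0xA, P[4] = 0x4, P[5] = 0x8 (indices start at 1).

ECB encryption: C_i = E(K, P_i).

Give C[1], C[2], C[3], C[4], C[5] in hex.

C[1] = 0xF, C[2] = 0xB, C[3] = 0x2, C[4] = 0xC, C[5] = 0x0

C[1]: E(K, 0x7) = 0xF.
C[2]: E(K, 0x3) = 0xB.
C[3]: E(K, 0xA) = 0x2.
C[4]: E(K, 0x4) = 0xC.
C[5]: E(K, 0x8) = 0x0.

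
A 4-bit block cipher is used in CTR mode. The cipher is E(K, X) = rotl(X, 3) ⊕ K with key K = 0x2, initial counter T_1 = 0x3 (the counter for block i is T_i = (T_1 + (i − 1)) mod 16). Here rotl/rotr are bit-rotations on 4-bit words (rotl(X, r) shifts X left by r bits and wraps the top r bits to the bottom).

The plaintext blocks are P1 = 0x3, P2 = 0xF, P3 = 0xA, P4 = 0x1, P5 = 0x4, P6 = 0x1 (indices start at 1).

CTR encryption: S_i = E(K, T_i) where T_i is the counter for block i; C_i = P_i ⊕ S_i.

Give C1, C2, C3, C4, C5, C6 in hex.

C1: T = 0x3, S = E(K, T) = 0xB; 0x3 ⊕ 0xB = 0x8.
C2: T = 0x4, S = E(K, T) = 0x0; 0xF ⊕ 0x0 = 0xF.
C3: T = 0x5, S = E(K, T) = 0x8; 0xA ⊕ 0x8 = 0x2.
C4: T = 0x6, S = E(K, T) = 0x1; 0x1 ⊕ 0x1 = 0x0.
C5: T = 0x7, S = E(K, T) = 0x9; 0x4 ⊕ 0x9 = 0xD.
C6: T = 0x8, S = E(K, T) = 0x6; 0x1 ⊕ 0x6 = 0x7.

C1 = 0x8, C2 = 0xF, C3 = 0x2, C4 = 0x0, C5 = 0xD, C6 = 0x7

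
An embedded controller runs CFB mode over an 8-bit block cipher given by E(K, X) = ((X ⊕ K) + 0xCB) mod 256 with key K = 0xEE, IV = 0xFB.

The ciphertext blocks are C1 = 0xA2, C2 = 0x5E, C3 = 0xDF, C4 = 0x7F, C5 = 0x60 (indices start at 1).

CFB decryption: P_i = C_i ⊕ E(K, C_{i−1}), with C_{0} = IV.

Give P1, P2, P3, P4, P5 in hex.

P1 = 0x42, P2 = 0x49, P3 = 0xA4, P4 = 0x83, P5 = 0x3C

P1: E(K, 0xFB) = 0xE0; 0xA2 ⊕ 0xE0 = 0x42.
P2: E(K, 0xA2) = 0x17; 0x5E ⊕ 0x17 = 0x49.
P3: E(K, 0x5E) = 0x7B; 0xDF ⊕ 0x7B = 0xA4.
P4: E(K, 0xDF) = 0xFC; 0x7F ⊕ 0xFC = 0x83.
P5: E(K, 0x7F) = 0x5C; 0x60 ⊕ 0x5C = 0x3C.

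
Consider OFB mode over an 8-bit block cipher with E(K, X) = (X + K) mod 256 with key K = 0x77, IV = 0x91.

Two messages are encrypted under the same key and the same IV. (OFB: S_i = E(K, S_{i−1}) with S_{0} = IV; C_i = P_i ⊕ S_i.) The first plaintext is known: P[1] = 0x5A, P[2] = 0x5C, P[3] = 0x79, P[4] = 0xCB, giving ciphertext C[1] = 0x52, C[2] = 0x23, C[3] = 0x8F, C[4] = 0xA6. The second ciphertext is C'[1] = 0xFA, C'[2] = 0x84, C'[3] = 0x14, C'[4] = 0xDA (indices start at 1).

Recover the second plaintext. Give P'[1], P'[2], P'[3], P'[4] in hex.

In OFB with a reused IV, both messages share the same keystream S_i, so C_i ⊕ C'_i = P_i ⊕ P'_i and thus P'_i = P_i ⊕ C_i ⊕ C'_i.
P'[1]: 0x5A ⊕ 0x52 ⊕ 0xFA = 0xF2.
P'[2]: 0x5C ⊕ 0x23 ⊕ 0x84 = 0xFB.
P'[3]: 0x79 ⊕ 0x8F ⊕ 0x14 = 0xE2.
P'[4]: 0xCB ⊕ 0xA6 ⊕ 0xDA = 0xB7.

P'[1] = 0xF2, P'[2] = 0xFB, P'[3] = 0xE2, P'[4] = 0xB7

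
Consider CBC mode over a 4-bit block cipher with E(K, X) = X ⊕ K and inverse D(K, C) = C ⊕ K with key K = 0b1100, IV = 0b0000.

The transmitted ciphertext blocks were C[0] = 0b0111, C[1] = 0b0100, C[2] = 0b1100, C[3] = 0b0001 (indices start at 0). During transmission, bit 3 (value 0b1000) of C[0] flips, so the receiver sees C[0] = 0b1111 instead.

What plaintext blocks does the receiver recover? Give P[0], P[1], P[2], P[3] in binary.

CBC decryption: P_i = D(K, C_i) ⊕ C_{i−1}, with C_{−1} = IV.
Only C[0] changed, to 0b1111. In CBC, a change in C_i garbles P_i and flips the same bit in P_{i+1}. Decrypting the received ciphertext:
P[0]: D(K, 0b1111) = 0b0011; 0b0011 ⊕ 0b0000 = 0b0011.
P[1]: D(K, 0b0100) = 0b1000; 0b1000 ⊕ 0b1111 = 0b0111.
P[2]: D(K, 0b1100) = 0b0000; 0b0000 ⊕ 0b0100 = 0b0100.
P[3]: D(K, 0b0001) = 0b1101; 0b1101 ⊕ 0b1100 = 0b0001.
Blocks that differ from the original plaintext: P[0], P[1].

P[0] = 0b0011, P[1] = 0b0111, P[2] = 0b0100, P[3] = 0b0001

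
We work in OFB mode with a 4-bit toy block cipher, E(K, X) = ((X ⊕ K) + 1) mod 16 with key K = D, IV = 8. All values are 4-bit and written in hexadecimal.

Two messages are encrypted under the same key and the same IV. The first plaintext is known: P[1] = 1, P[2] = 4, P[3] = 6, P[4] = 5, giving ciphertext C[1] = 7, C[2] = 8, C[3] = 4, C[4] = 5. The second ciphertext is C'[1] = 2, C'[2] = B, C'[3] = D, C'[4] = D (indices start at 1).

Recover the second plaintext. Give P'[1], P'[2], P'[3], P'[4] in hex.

In OFB with a reused IV, both messages share the same keystream S_i, so C_i ⊕ C'_i = P_i ⊕ P'_i and thus P'_i = P_i ⊕ C_i ⊕ C'_i.
P'[1]: 1 ⊕ 7 ⊕ 2 = 4.
P'[2]: 4 ⊕ 8 ⊕ B = 7.
P'[3]: 6 ⊕ 4 ⊕ D = F.
P'[4]: 5 ⊕ 5 ⊕ D = D.

P'[1] = 4, P'[2] = 7, P'[3] = F, P'[4] = D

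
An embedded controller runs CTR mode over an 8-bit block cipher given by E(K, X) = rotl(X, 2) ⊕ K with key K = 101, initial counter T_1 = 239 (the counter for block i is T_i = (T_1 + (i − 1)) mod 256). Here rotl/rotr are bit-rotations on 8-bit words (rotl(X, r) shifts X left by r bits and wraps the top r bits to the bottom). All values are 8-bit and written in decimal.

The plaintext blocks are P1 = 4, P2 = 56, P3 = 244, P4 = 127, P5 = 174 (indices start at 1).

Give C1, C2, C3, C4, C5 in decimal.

C1 = 222, C2 = 158, C3 = 86, C4 = 209, C5 = 4

CTR encryption: S_i = E(K, T_i) where T_i is the counter for block i; C_i = P_i ⊕ S_i.
C1: T = 239, S = E(K, T) = 218; 4 ⊕ 218 = 222.
C2: T = 240, S = E(K, T) = 166; 56 ⊕ 166 = 158.
C3: T = 241, S = E(K, T) = 162; 244 ⊕ 162 = 86.
C4: T = 242, S = E(K, T) = 174; 127 ⊕ 174 = 209.
C5: T = 243, S = E(K, T) = 170; 174 ⊕ 170 = 4.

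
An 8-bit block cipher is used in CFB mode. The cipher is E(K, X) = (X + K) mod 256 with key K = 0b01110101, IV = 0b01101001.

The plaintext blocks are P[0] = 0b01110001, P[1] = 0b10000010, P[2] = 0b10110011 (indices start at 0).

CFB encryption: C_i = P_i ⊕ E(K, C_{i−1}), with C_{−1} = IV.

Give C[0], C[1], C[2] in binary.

C[0] = 0b10101111, C[1] = 0b10100110, C[2] = 0b10101000

C[0]: E(K, 0b01101001) = 0b11011110; 0b01110001 ⊕ 0b11011110 = 0b10101111.
C[1]: E(K, 0b10101111) = 0b00100100; 0b10000010 ⊕ 0b00100100 = 0b10100110.
C[2]: E(K, 0b10100110) = 0b00011011; 0b10110011 ⊕ 0b00011011 = 0b10101000.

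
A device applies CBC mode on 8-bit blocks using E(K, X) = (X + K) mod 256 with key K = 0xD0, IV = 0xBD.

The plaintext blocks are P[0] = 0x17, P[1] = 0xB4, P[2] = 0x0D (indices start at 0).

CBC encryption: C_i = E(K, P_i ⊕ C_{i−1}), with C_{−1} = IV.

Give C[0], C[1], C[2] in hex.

C[0] = 0x7A, C[1] = 0x9E, C[2] = 0x63

C[0]: P[0] ⊕ 0xBD = 0xAA; E(K, 0xAA) = 0x7A.
C[1]: P[1] ⊕ 0x7A = 0xCE; E(K, 0xCE) = 0x9E.
C[2]: P[2] ⊕ 0x9E = 0x93; E(K, 0x93) = 0x63.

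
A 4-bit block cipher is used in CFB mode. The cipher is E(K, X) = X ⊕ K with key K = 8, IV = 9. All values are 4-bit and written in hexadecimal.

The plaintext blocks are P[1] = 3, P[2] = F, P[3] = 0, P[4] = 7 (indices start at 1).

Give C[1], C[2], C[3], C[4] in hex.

CFB encryption: C_i = P_i ⊕ E(K, C_{i−1}), with C_{0} = IV.
C[1]: E(K, 9) = 1; 3 ⊕ 1 = 2.
C[2]: E(K, 2) = A; F ⊕ A = 5.
C[3]: E(K, 5) = D; 0 ⊕ D = D.
C[4]: E(K, D) = 5; 7 ⊕ 5 = 2.

C[1] = 2, C[2] = 5, C[3] = D, C[4] = 2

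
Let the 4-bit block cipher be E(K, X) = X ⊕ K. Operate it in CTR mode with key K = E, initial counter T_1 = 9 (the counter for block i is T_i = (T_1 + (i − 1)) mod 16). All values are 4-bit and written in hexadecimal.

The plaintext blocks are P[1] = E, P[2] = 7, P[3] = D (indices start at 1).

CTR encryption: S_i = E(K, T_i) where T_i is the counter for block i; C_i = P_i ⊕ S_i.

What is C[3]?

C[1]: T = 9, S = E(K, T) = 7; E ⊕ 7 = 9.
C[2]: T = A, S = E(K, T) = 4; 7 ⊕ 4 = 3.
C[3]: T = B, S = E(K, T) = 5; D ⊕ 5 = 8.

C[3] = 8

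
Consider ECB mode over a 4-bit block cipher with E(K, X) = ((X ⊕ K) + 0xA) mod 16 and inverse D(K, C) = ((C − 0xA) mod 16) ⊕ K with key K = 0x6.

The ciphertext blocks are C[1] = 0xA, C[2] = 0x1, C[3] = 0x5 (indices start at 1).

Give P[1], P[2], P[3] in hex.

ECB decryption: P_i = D(K, C_i).
P[1]: D(K, 0xA) = 0x6.
P[2]: D(K, 0x1) = 0x1.
P[3]: D(K, 0x5) = 0xD.

P[1] = 0x6, P[2] = 0x1, P[3] = 0xD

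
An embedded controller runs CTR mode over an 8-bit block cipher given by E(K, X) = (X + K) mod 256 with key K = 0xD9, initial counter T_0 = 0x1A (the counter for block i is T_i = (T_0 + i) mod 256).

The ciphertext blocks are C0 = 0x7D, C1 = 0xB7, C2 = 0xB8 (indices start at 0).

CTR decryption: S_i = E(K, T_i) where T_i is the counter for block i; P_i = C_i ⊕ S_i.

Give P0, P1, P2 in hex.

P0: T = 0x1A, S = E(K, T) = 0xF3; 0x7D ⊕ 0xF3 = 0x8E.
P1: T = 0x1B, S = E(K, T) = 0xF4; 0xB7 ⊕ 0xF4 = 0x43.
P2: T = 0x1C, S = E(K, T) = 0xF5; 0xB8 ⊕ 0xF5 = 0x4D.

P0 = 0x8E, P1 = 0x43, P2 = 0x4D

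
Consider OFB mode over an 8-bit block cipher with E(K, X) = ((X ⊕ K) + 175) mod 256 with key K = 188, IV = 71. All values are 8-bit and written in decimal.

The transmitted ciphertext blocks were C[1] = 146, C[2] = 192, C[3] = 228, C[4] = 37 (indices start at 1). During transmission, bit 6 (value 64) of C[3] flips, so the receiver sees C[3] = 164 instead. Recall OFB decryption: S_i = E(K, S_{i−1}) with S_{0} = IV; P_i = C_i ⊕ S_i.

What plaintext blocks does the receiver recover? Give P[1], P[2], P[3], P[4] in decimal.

P[1] = 56, P[2] = 5, P[3] = 140, P[4] = 102

Only C[3] changed, to 164. In OFB, a change in C_i flips the same bit in P_i only; the keystream is unaffected. Decrypting the received ciphertext:
P[1]: S = E(K, 71) = 170; 146 ⊕ 170 = 56.
P[2]: S = E(K, 170) = 197; 192 ⊕ 197 = 5.
P[3]: S = E(K, 197) = 40; 164 ⊕ 40 = 140.
P[4]: S = E(K, 40) = 67; 37 ⊕ 67 = 102.
Blocks that differ from the original plaintext: P[3].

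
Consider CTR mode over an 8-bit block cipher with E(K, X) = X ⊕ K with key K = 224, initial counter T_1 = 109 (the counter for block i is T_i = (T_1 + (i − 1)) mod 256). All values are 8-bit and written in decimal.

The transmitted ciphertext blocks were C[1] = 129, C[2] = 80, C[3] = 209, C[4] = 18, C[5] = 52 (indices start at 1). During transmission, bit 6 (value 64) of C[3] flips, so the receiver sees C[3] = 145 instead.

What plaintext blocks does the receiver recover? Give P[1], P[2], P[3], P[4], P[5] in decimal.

CTR decryption: S_i = E(K, T_i) where T_i is the counter for block i; P_i = C_i ⊕ S_i.
Only C[3] changed, to 145. In CTR, a change in C_i flips the same bit in P_i only; the keystream is unaffected. Decrypting the received ciphertext:
P[1]: T = 109, S = E(K, T) = 141; 129 ⊕ 141 = 12.
P[2]: T = 110, S = E(K, T) = 142; 80 ⊕ 142 = 222.
P[3]: T = 111, S = E(K, T) = 143; 145 ⊕ 143 = 30.
P[4]: T = 112, S = E(K, T) = 144; 18 ⊕ 144 = 130.
P[5]: T = 113, S = E(K, T) = 145; 52 ⊕ 145 = 165.
Blocks that differ from the original plaintext: P[3].

P[1] = 12, P[2] = 222, P[3] = 30, P[4] = 130, P[5] = 165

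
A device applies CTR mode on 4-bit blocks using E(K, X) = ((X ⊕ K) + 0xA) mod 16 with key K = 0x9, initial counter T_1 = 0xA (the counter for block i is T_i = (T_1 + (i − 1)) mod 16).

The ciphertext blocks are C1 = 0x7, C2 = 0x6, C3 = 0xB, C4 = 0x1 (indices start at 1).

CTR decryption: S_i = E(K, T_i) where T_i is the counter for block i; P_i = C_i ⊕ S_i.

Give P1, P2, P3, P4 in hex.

P1: T = 0xA, S = E(K, T) = 0xD; 0x7 ⊕ 0xD = 0xA.
P2: T = 0xB, S = E(K, T) = 0xC; 0x6 ⊕ 0xC = 0xA.
P3: T = 0xC, S = E(K, T) = 0xF; 0xB ⊕ 0xF = 0x4.
P4: T = 0xD, S = E(K, T) = 0xE; 0x1 ⊕ 0xE = 0xF.

P1 = 0xA, P2 = 0xA, P3 = 0x4, P4 = 0xF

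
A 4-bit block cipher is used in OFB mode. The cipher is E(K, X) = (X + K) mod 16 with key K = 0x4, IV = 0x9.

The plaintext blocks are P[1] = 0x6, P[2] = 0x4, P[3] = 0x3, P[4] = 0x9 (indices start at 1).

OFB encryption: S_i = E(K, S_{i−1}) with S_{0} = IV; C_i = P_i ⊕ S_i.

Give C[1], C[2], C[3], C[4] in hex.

C[1]: S = E(K, 0x9) = 0xD; 0x6 ⊕ 0xD = 0xB.
C[2]: S = E(K, 0xD) = 0x1; 0x4 ⊕ 0x1 = 0x5.
C[3]: S = E(K, 0x1) = 0x5; 0x3 ⊕ 0x5 = 0x6.
C[4]: S = E(K, 0x5) = 0x9; 0x9 ⊕ 0x9 = 0x0.

C[1] = 0xB, C[2] = 0x5, C[3] = 0x6, C[4] = 0x0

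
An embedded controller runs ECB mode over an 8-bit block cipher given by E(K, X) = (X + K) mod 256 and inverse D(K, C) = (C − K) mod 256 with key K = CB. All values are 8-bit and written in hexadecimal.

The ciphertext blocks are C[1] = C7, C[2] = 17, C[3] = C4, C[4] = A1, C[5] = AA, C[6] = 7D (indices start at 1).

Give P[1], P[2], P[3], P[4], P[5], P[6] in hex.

P[1] = FC, P[2] = 4C, P[3] = F9, P[4] = D6, P[5] = DF, P[6] = B2

ECB decryption: P_i = D(K, C_i).
P[1]: D(K, C7) = FC.
P[2]: D(K, 17) = 4C.
P[3]: D(K, C4) = F9.
P[4]: D(K, A1) = D6.
P[5]: D(K, AA) = DF.
P[6]: D(K, 7D) = B2.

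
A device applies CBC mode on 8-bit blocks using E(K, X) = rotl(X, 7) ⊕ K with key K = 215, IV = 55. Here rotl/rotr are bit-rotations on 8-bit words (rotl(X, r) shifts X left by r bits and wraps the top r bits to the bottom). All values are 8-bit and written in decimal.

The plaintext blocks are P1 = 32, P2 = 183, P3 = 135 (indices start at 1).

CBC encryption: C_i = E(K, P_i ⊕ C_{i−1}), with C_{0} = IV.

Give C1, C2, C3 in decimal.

C1 = 92, C2 = 34, C3 = 5

C1: P1 ⊕ 55 = 23; E(K, 23) = 92.
C2: P2 ⊕ 92 = 235; E(K, 235) = 34.
C3: P3 ⊕ 34 = 165; E(K, 165) = 5.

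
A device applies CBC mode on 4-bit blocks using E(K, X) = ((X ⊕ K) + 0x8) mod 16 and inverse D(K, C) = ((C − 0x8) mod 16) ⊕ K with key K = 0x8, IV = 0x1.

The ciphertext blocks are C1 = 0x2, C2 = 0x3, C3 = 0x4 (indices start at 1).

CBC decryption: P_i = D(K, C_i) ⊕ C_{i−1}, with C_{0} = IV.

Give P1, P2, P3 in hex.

P1 = 0x3, P2 = 0x1, P3 = 0x7

P1: D(K, 0x2) = 0x2; 0x2 ⊕ 0x1 = 0x3.
P2: D(K, 0x3) = 0x3; 0x3 ⊕ 0x2 = 0x1.
P3: D(K, 0x4) = 0x4; 0x4 ⊕ 0x3 = 0x7.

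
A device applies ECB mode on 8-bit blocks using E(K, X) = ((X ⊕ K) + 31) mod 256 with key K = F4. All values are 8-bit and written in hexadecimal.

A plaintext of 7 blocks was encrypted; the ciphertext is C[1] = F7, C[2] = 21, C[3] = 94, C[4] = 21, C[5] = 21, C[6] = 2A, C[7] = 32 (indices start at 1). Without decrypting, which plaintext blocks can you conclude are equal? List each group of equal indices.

ECB encrypts each block independently with the same key, so equal ciphertext blocks imply equal plaintext blocks.
C[2] = C[4] = C[5] = 21, so P[2] = P[4] = P[5].

P[2] = P[4] = P[5]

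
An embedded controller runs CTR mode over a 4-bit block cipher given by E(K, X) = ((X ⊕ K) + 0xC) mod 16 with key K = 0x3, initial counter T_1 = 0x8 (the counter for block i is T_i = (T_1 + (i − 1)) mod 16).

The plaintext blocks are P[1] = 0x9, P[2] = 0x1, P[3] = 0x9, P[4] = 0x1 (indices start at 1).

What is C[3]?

C[3] = 0xC

CTR encryption: S_i = E(K, T_i) where T_i is the counter for block i; C_i = P_i ⊕ S_i.
C[1]: T = 0x8, S = E(K, T) = 0x7; 0x9 ⊕ 0x7 = 0xE.
C[2]: T = 0x9, S = E(K, T) = 0x6; 0x1 ⊕ 0x6 = 0x7.
C[3]: T = 0xA, S = E(K, T) = 0x5; 0x9 ⊕ 0x5 = 0xC.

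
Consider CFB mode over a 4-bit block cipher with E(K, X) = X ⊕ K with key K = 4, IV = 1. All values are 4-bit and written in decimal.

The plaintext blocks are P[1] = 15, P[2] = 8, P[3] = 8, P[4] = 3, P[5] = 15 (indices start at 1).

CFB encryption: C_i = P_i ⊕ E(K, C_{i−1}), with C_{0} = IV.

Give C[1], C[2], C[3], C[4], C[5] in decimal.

C[1] = 10, C[2] = 6, C[3] = 10, C[4] = 13, C[5] = 6

C[1]: E(K, 1) = 5; 15 ⊕ 5 = 10.
C[2]: E(K, 10) = 14; 8 ⊕ 14 = 6.
C[3]: E(K, 6) = 2; 8 ⊕ 2 = 10.
C[4]: E(K, 10) = 14; 3 ⊕ 14 = 13.
C[5]: E(K, 13) = 9; 15 ⊕ 9 = 6.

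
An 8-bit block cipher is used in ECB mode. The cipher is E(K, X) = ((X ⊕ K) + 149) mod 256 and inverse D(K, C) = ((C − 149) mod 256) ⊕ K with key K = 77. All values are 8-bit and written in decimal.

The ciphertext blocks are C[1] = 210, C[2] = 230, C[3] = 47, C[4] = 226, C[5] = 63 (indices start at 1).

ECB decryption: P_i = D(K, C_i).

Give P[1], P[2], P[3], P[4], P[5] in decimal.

P[1]: D(K, 210) = 112.
P[2]: D(K, 230) = 28.
P[3]: D(K, 47) = 215.
P[4]: D(K, 226) = 0.
P[5]: D(K, 63) = 231.

P[1] = 112, P[2] = 28, P[3] = 215, P[4] = 0, P[5] = 231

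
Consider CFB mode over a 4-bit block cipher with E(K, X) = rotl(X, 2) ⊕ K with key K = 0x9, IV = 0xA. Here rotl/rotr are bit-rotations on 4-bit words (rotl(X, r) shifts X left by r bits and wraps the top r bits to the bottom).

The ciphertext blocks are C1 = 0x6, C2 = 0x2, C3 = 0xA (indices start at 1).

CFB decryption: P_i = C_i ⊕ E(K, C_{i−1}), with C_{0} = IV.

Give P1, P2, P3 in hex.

P1 = 0x5, P2 = 0x2, P3 = 0xB

P1: E(K, 0xA) = 0x3; 0x6 ⊕ 0x3 = 0x5.
P2: E(K, 0x6) = 0x0; 0x2 ⊕ 0x0 = 0x2.
P3: E(K, 0x2) = 0x1; 0xA ⊕ 0x1 = 0xB.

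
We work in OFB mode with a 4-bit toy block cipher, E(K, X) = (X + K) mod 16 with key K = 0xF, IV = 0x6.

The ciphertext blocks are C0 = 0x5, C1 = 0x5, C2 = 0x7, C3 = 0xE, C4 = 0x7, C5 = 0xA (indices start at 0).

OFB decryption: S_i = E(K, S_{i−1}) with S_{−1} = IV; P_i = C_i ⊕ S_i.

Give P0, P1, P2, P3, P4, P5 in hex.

P0 = 0x0, P1 = 0x1, P2 = 0x4, P3 = 0xC, P4 = 0x6, P5 = 0xA

P0: S = E(K, 0x6) = 0x5; 0x5 ⊕ 0x5 = 0x0.
P1: S = E(K, 0x5) = 0x4; 0x5 ⊕ 0x4 = 0x1.
P2: S = E(K, 0x4) = 0x3; 0x7 ⊕ 0x3 = 0x4.
P3: S = E(K, 0x3) = 0x2; 0xE ⊕ 0x2 = 0xC.
P4: S = E(K, 0x2) = 0x1; 0x7 ⊕ 0x1 = 0x6.
P5: S = E(K, 0x1) = 0x0; 0xA ⊕ 0x0 = 0xA.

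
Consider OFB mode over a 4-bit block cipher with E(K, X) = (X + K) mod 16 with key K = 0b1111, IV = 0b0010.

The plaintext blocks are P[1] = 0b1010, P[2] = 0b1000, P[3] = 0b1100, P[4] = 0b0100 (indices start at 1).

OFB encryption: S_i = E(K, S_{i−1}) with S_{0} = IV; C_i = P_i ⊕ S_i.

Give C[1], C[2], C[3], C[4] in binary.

C[1] = 0b1011, C[2] = 0b1000, C[3] = 0b0011, C[4] = 0b1010

C[1]: S = E(K, 0b0010) = 0b0001; 0b1010 ⊕ 0b0001 = 0b1011.
C[2]: S = E(K, 0b0001) = 0b0000; 0b1000 ⊕ 0b0000 = 0b1000.
C[3]: S = E(K, 0b0000) = 0b1111; 0b1100 ⊕ 0b1111 = 0b0011.
C[4]: S = E(K, 0b1111) = 0b1110; 0b0100 ⊕ 0b1110 = 0b1010.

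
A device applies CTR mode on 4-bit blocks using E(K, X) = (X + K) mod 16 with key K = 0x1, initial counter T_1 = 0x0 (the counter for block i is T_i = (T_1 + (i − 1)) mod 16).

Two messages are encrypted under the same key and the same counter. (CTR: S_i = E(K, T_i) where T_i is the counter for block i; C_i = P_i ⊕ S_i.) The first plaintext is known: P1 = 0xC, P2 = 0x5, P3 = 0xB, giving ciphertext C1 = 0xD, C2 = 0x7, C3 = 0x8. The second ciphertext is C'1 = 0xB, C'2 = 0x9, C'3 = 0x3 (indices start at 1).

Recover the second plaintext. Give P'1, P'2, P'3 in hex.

In CTR with a reused counter, both messages share the same keystream S_i, so C_i ⊕ C'_i = P_i ⊕ P'_i and thus P'_i = P_i ⊕ C_i ⊕ C'_i.
P'1: 0xC ⊕ 0xD ⊕ 0xB = 0xA.
P'2: 0x5 ⊕ 0x7 ⊕ 0x9 = 0xB.
P'3: 0xB ⊕ 0x8 ⊕ 0x3 = 0x0.

P'1 = 0xA, P'2 = 0xB, P'3 = 0x0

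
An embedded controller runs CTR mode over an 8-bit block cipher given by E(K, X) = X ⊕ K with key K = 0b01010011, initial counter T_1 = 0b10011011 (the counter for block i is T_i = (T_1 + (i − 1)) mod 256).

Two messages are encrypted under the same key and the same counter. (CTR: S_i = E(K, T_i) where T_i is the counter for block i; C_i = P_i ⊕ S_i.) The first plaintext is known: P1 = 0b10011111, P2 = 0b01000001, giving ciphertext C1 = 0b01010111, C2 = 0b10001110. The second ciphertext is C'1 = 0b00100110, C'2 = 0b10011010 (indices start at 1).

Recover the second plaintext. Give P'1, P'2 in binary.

P'1 = 0b11101110, P'2 = 0b01010101

In CTR with a reused counter, both messages share the same keystream S_i, so C_i ⊕ C'_i = P_i ⊕ P'_i and thus P'_i = P_i ⊕ C_i ⊕ C'_i.
P'1: 0b10011111 ⊕ 0b01010111 ⊕ 0b00100110 = 0b11101110.
P'2: 0b01000001 ⊕ 0b10001110 ⊕ 0b10011010 = 0b01010101.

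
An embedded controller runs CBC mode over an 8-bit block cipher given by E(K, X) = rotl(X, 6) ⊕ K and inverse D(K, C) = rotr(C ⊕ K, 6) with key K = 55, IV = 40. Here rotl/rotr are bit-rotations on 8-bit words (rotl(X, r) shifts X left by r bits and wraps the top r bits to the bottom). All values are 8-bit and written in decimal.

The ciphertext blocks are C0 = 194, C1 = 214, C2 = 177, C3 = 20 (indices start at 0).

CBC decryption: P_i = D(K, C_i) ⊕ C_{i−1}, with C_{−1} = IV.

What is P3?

P3 = 61

P3: D(K, 20) = 140; 140 ⊕ 177 = 61.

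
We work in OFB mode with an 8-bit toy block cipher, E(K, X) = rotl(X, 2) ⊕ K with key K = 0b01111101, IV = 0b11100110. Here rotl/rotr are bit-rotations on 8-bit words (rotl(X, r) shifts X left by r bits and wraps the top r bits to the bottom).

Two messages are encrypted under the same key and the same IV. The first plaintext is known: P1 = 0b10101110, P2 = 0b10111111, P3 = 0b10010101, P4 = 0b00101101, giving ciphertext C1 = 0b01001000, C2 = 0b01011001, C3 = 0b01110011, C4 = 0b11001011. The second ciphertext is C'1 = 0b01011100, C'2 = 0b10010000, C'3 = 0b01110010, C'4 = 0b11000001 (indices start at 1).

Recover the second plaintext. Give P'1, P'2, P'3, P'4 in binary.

In OFB with a reused IV, both messages share the same keystream S_i, so C_i ⊕ C'_i = P_i ⊕ P'_i and thus P'_i = P_i ⊕ C_i ⊕ C'_i.
P'1: 0b10101110 ⊕ 0b01001000 ⊕ 0b01011100 = 0b10111010.
P'2: 0b10111111 ⊕ 0b01011001 ⊕ 0b10010000 = 0b01110110.
P'3: 0b10010101 ⊕ 0b01110011 ⊕ 0b01110010 = 0b10010100.
P'4: 0b00101101 ⊕ 0b11001011 ⊕ 0b11000001 = 0b00100111.

P'1 = 0b10111010, P'2 = 0b01110110, P'3 = 0b10010100, P'4 = 0b00100111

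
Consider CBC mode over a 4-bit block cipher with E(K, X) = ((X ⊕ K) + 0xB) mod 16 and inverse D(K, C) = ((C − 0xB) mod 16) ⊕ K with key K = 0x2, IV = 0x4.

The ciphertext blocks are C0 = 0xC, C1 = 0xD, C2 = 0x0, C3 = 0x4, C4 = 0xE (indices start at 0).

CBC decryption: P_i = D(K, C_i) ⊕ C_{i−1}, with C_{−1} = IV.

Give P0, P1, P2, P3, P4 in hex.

P0: D(K, 0xC) = 0x3; 0x3 ⊕ 0x4 = 0x7.
P1: D(K, 0xD) = 0x0; 0x0 ⊕ 0xC = 0xC.
P2: D(K, 0x0) = 0x7; 0x7 ⊕ 0xD = 0xA.
P3: D(K, 0x4) = 0xB; 0xB ⊕ 0x0 = 0xB.
P4: D(K, 0xE) = 0x1; 0x1 ⊕ 0x4 = 0x5.

P0 = 0x7, P1 = 0xC, P2 = 0xA, P3 = 0xB, P4 = 0x5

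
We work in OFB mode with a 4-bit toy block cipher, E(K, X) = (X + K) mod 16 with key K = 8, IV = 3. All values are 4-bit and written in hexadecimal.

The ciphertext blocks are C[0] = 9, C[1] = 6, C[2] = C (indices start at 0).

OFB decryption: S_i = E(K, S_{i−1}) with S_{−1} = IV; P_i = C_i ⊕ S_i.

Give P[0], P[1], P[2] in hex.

P[0]: S = E(K, 3) = B; 9 ⊕ B = 2.
P[1]: S = E(K, B) = 3; 6 ⊕ 3 = 5.
P[2]: S = E(K, 3) = B; C ⊕ B = 7.

P[0] = 2, P[1] = 5, P[2] = 7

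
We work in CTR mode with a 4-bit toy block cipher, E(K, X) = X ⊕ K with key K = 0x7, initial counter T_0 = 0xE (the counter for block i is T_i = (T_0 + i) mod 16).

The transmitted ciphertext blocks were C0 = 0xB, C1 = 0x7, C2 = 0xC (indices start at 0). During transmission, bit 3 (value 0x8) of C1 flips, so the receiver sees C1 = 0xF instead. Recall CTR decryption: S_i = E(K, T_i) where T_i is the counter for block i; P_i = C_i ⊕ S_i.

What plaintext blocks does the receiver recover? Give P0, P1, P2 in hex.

P0 = 0x2, P1 = 0x7, P2 = 0xB

Only C1 changed, to 0xF. In CTR, a change in C_i flips the same bit in P_i only; the keystream is unaffected. Decrypting the received ciphertext:
P0: T = 0xE, S = E(K, T) = 0x9; 0xB ⊕ 0x9 = 0x2.
P1: T = 0xF, S = E(K, T) = 0x8; 0xF ⊕ 0x8 = 0x7.
P2: T = 0x0, S = E(K, T) = 0x7; 0xC ⊕ 0x7 = 0xB.
Blocks that differ from the original plaintext: P1.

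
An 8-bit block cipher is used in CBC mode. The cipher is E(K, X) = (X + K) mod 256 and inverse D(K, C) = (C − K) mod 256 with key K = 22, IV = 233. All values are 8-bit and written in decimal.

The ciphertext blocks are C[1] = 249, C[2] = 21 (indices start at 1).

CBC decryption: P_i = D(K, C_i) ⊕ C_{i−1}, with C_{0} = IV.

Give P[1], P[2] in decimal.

P[1]: D(K, 249) = 227; 227 ⊕ 233 = 10.
P[2]: D(K, 21) = 255; 255 ⊕ 249 = 6.

P[1] = 10, P[2] = 6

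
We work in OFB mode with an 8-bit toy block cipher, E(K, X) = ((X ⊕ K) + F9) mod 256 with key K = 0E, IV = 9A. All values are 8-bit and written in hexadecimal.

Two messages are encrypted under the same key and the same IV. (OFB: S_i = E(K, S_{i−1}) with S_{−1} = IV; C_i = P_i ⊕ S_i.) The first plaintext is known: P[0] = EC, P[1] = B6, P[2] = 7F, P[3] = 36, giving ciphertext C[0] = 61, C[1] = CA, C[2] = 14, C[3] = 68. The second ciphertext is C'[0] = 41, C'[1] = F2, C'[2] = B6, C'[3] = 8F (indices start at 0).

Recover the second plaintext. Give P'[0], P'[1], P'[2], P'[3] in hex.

P'[0] = CC, P'[1] = 8E, P'[2] = DD, P'[3] = D1

In OFB with a reused IV, both messages share the same keystream S_i, so C_i ⊕ C'_i = P_i ⊕ P'_i and thus P'_i = P_i ⊕ C_i ⊕ C'_i.
P'[0]: EC ⊕ 61 ⊕ 41 = CC.
P'[1]: B6 ⊕ CA ⊕ F2 = 8E.
P'[2]: 7F ⊕ 14 ⊕ B6 = DD.
P'[3]: 36 ⊕ 68 ⊕ 8F = D1.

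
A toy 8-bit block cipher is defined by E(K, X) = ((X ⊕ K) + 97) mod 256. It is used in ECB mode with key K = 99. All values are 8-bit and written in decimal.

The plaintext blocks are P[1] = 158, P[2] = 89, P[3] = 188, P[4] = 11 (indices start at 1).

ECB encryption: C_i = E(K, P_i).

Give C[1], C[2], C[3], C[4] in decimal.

C[1] = 94, C[2] = 155, C[3] = 64, C[4] = 201

C[1]: E(K, 158) = 94.
C[2]: E(K, 89) = 155.
C[3]: E(K, 188) = 64.
C[4]: E(K, 11) = 201.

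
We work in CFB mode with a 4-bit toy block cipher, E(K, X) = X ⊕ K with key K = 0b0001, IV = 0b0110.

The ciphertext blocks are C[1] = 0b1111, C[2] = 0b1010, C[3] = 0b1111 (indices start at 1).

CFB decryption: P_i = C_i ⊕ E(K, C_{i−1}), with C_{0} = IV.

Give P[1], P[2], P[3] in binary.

P[1] = 0b1000, P[2] = 0b0100, P[3] = 0b0100

P[1]: E(K, 0b0110) = 0b0111; 0b1111 ⊕ 0b0111 = 0b1000.
P[2]: E(K, 0b1111) = 0b1110; 0b1010 ⊕ 0b1110 = 0b0100.
P[3]: E(K, 0b1010) = 0b1011; 0b1111 ⊕ 0b1011 = 0b0100.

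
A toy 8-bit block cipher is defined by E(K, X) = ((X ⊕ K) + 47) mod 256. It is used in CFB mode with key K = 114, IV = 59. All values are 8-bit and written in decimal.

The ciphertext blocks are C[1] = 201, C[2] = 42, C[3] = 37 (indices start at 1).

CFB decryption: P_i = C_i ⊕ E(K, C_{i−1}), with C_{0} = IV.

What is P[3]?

P[3]: E(K, 42) = 135; 37 ⊕ 135 = 162.

P[3] = 162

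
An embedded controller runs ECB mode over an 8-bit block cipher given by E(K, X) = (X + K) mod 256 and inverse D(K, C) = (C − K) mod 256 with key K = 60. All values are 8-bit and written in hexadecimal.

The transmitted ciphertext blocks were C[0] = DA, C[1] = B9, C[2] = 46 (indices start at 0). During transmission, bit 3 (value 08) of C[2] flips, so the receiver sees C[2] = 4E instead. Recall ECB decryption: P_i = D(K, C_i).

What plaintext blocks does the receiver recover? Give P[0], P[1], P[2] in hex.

Only C[2] changed, to 4E. In ECB, a change in C_i affects only P_i. Decrypting the received ciphertext:
P[0]: D(K, DA) = 7A.
P[1]: D(K, B9) = 59.
P[2]: D(K, 4E) = EE.
Blocks that differ from the original plaintext: P[2].

P[0] = 7A, P[1] = 59, P[2] = EE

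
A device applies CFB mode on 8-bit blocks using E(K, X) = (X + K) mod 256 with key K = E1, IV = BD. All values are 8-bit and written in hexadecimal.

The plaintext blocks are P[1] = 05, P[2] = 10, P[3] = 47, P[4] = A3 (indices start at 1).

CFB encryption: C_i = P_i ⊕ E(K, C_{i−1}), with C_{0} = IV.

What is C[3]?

C[3] = 0A

C[1]: E(K, BD) = 9E; 05 ⊕ 9E = 9B.
C[2]: E(K, 9B) = 7C; 10 ⊕ 7C = 6C.
C[3]: E(K, 6C) = 4D; 47 ⊕ 4D = 0A.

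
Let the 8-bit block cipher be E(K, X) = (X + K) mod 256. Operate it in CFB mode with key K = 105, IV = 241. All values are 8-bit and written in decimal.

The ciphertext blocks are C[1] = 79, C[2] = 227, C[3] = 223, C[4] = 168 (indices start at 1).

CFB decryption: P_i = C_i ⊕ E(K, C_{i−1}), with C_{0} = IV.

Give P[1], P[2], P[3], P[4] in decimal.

P[1] = 21, P[2] = 91, P[3] = 147, P[4] = 224

P[1]: E(K, 241) = 90; 79 ⊕ 90 = 21.
P[2]: E(K, 79) = 184; 227 ⊕ 184 = 91.
P[3]: E(K, 227) = 76; 223 ⊕ 76 = 147.
P[4]: E(K, 223) = 72; 168 ⊕ 72 = 224.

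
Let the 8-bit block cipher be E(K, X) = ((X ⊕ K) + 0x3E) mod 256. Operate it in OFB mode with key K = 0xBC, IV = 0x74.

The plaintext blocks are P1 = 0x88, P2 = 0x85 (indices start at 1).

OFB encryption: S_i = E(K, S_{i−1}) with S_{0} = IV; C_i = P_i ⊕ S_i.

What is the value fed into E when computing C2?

C1: S = E(K, 0x74) = 0x06; 0x88 ⊕ 0x06 = 0x8E.
C2: S = E(K, 0x06) = 0xF8; 0x85 ⊕ 0xF8 = 0x7D.
So the input to E for block 2 is 0x06.

0x06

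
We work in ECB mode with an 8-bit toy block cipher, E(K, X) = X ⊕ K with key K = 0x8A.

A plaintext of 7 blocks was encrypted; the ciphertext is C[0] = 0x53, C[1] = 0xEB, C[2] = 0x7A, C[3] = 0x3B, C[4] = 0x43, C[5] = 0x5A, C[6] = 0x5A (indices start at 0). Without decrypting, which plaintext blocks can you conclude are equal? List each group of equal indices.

P[5] = P[6]

ECB encrypts each block independently with the same key, so equal ciphertext blocks imply equal plaintext blocks.
C[5] = C[6] = 0x5A, so P[5] = P[6].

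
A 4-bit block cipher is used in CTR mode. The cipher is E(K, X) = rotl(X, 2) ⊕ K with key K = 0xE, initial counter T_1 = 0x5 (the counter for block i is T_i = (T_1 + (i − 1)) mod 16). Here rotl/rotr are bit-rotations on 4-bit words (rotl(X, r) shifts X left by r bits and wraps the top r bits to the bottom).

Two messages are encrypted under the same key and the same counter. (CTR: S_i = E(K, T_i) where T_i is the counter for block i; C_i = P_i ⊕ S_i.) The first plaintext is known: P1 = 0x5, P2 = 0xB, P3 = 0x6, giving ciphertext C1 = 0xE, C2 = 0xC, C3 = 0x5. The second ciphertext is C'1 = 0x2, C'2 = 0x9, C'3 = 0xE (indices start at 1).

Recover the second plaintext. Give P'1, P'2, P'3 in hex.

P'1 = 0x9, P'2 = 0xE, P'3 = 0xD

In CTR with a reused counter, both messages share the same keystream S_i, so C_i ⊕ C'_i = P_i ⊕ P'_i and thus P'_i = P_i ⊕ C_i ⊕ C'_i.
P'1: 0x5 ⊕ 0xE ⊕ 0x2 = 0x9.
P'2: 0xB ⊕ 0xC ⊕ 0x9 = 0xE.
P'3: 0x6 ⊕ 0x5 ⊕ 0xE = 0xD.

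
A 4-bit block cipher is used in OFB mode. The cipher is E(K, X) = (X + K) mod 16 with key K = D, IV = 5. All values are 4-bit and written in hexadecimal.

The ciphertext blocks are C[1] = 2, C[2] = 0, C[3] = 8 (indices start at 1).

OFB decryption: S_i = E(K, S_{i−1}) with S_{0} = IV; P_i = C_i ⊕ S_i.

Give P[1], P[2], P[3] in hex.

P[1] = 0, P[2] = F, P[3] = 4

P[1]: S = E(K, 5) = 2; 2 ⊕ 2 = 0.
P[2]: S = E(K, 2) = F; 0 ⊕ F = F.
P[3]: S = E(K, F) = C; 8 ⊕ C = 4.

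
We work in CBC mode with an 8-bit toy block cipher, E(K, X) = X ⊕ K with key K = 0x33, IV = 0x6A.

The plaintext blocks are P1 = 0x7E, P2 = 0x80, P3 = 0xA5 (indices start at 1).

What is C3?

C3 = 0x02

CBC encryption: C_i = E(K, P_i ⊕ C_{i−1}), with C_{0} = IV.
C1: P1 ⊕ 0x6A = 0x14; E(K, 0x14) = 0x27.
C2: P2 ⊕ 0x27 = 0xA7; E(K, 0xA7) = 0x94.
C3: P3 ⊕ 0x94 = 0x31; E(K, 0x31) = 0x02.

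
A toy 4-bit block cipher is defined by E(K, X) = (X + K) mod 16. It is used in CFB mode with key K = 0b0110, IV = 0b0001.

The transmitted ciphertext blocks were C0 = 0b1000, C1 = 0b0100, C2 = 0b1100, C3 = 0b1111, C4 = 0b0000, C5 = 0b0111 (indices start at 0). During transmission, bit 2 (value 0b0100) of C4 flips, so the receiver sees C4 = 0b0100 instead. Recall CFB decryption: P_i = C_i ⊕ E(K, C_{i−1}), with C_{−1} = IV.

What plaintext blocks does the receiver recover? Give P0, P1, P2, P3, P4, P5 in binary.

Only C4 changed, to 0b0100. In CFB, a change in C_i flips the same bit in P_i and garbles P_{i+1}. Decrypting the received ciphertext:
P0: E(K, 0b0001) = 0b0111; 0b1000 ⊕ 0b0111 = 0b1111.
P1: E(K, 0b1000) = 0b1110; 0b0100 ⊕ 0b1110 = 0b1010.
P2: E(K, 0b0100) = 0b1010; 0b1100 ⊕ 0b1010 = 0b0110.
P3: E(K, 0b1100) = 0b0010; 0b1111 ⊕ 0b0010 = 0b1101.
P4: E(K, 0b1111) = 0b0101; 0b0100 ⊕ 0b0101 = 0b0001.
P5: E(K, 0b0100) = 0b1010; 0b0111 ⊕ 0b1010 = 0b1101.
Blocks that differ from the original plaintext: P4, P5.

P0 = 0b1111, P1 = 0b1010, P2 = 0b0110, P3 = 0b1101, P4 = 0b0001, P5 = 0b1101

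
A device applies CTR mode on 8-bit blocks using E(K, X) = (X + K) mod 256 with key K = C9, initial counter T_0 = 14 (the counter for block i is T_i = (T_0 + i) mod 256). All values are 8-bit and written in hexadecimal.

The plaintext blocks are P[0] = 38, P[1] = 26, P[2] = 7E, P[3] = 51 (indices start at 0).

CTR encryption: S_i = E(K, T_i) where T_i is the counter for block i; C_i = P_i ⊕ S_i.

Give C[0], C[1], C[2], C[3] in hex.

C[0] = E5, C[1] = F8, C[2] = A1, C[3] = B1

C[0]: T = 14, S = E(K, T) = DD; 38 ⊕ DD = E5.
C[1]: T = 15, S = E(K, T) = DE; 26 ⊕ DE = F8.
C[2]: T = 16, S = E(K, T) = DF; 7E ⊕ DF = A1.
C[3]: T = 17, S = E(K, T) = E0; 51 ⊕ E0 = B1.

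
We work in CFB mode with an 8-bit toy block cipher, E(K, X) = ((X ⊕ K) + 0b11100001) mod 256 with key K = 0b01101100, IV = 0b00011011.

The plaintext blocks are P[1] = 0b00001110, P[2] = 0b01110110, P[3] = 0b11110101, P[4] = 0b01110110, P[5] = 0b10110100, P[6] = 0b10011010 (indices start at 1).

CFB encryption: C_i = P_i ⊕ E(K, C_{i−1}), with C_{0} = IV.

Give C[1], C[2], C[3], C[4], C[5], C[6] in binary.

C[1]: E(K, 0b00011011) = 0b01011000; 0b00001110 ⊕ 0b01011000 = 0b01010110.
C[2]: E(K, 0b01010110) = 0b00011011; 0b01110110 ⊕ 0b00011011 = 0b01101101.
C[3]: E(K, 0b01101101) = 0b11100010; 0b11110101 ⊕ 0b11100010 = 0b00010111.
C[4]: E(K, 0b00010111) = 0b01011100; 0b01110110 ⊕ 0b01011100 = 0b00101010.
C[5]: E(K, 0b00101010) = 0b00100111; 0b10110100 ⊕ 0b00100111 = 0b10010011.
C[6]: E(K, 0b10010011) = 0b11100000; 0b10011010 ⊕ 0b11100000 = 0b01111010.

C[1] = 0b01010110, C[2] = 0b01101101, C[3] = 0b00010111, C[4] = 0b00101010, C[5] = 0b10010011, C[6] = 0b01111010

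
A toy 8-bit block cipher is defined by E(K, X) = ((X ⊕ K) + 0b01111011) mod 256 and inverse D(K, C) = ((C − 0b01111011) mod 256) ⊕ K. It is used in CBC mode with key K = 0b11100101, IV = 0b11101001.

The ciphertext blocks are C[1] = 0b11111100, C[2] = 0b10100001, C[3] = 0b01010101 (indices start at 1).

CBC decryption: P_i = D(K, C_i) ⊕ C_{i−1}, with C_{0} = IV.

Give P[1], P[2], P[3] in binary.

P[1] = 0b10001101, P[2] = 0b00111111, P[3] = 0b10011110

P[1]: D(K, 0b11111100) = 0b01100100; 0b01100100 ⊕ 0b11101001 = 0b10001101.
P[2]: D(K, 0b10100001) = 0b11000011; 0b11000011 ⊕ 0b11111100 = 0b00111111.
P[3]: D(K, 0b01010101) = 0b00111111; 0b00111111 ⊕ 0b10100001 = 0b10011110.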